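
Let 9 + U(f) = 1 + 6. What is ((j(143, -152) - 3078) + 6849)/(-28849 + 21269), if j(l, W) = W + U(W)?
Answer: -3617/7580 ≈ -0.47718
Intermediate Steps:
U(f) = -2 (U(f) = -9 + (1 + 6) = -9 + 7 = -2)
j(l, W) = -2 + W (j(l, W) = W - 2 = -2 + W)
((j(143, -152) - 3078) + 6849)/(-28849 + 21269) = (((-2 - 152) - 3078) + 6849)/(-28849 + 21269) = ((-154 - 3078) + 6849)/(-7580) = (-3232 + 6849)*(-1/7580) = 3617*(-1/7580) = -3617/7580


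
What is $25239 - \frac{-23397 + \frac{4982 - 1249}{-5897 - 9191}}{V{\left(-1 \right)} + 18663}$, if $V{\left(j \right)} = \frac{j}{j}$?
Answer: $\frac{7107716798917}{281602432} \approx 25240.0$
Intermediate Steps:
$V{\left(j \right)} = 1$
$25239 - \frac{-23397 + \frac{4982 - 1249}{-5897 - 9191}}{V{\left(-1 \right)} + 18663} = 25239 - \frac{-23397 + \frac{4982 - 1249}{-5897 - 9191}}{1 + 18663} = 25239 - \frac{-23397 + \frac{3733}{-15088}}{18664} = 25239 - \left(-23397 + 3733 \left(- \frac{1}{15088}\right)\right) \frac{1}{18664} = 25239 - \left(-23397 - \frac{3733}{15088}\right) \frac{1}{18664} = 25239 - \left(- \frac{353017669}{15088}\right) \frac{1}{18664} = 25239 - - \frac{353017669}{281602432} = 25239 + \frac{353017669}{281602432} = \frac{7107716798917}{281602432}$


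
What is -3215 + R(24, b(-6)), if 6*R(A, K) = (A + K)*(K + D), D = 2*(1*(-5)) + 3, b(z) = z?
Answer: -3254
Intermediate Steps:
D = -7 (D = 2*(-5) + 3 = -10 + 3 = -7)
R(A, K) = (-7 + K)*(A + K)/6 (R(A, K) = ((A + K)*(K - 7))/6 = ((A + K)*(-7 + K))/6 = ((-7 + K)*(A + K))/6 = (-7 + K)*(A + K)/6)
-3215 + R(24, b(-6)) = -3215 + (-7/6*24 - 7/6*(-6) + (⅙)*(-6)² + (⅙)*24*(-6)) = -3215 + (-28 + 7 + (⅙)*36 - 24) = -3215 + (-28 + 7 + 6 - 24) = -3215 - 39 = -3254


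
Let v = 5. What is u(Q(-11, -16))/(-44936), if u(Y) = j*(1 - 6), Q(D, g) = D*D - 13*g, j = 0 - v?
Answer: -25/44936 ≈ -0.00055635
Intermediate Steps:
j = -5 (j = 0 - 1*5 = 0 - 5 = -5)
Q(D, g) = D² - 13*g
u(Y) = 25 (u(Y) = -5*(1 - 6) = -5*(-5) = 25)
u(Q(-11, -16))/(-44936) = 25/(-44936) = 25*(-1/44936) = -25/44936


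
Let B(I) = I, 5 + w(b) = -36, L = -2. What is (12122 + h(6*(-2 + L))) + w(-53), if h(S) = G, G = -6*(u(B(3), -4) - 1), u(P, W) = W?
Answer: 12111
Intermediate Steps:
w(b) = -41 (w(b) = -5 - 36 = -41)
G = 30 (G = -6*(-4 - 1) = -6*(-5) = 30)
h(S) = 30
(12122 + h(6*(-2 + L))) + w(-53) = (12122 + 30) - 41 = 12152 - 41 = 12111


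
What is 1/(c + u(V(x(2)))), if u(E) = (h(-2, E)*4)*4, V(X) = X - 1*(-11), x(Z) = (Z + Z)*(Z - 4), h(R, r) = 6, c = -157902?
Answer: -1/157806 ≈ -6.3369e-6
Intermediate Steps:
x(Z) = 2*Z*(-4 + Z) (x(Z) = (2*Z)*(-4 + Z) = 2*Z*(-4 + Z))
V(X) = 11 + X (V(X) = X + 11 = 11 + X)
u(E) = 96 (u(E) = (6*4)*4 = 24*4 = 96)
1/(c + u(V(x(2)))) = 1/(-157902 + 96) = 1/(-157806) = -1/157806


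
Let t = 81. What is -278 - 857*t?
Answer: -69695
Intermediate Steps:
-278 - 857*t = -278 - 857*81 = -278 - 69417 = -69695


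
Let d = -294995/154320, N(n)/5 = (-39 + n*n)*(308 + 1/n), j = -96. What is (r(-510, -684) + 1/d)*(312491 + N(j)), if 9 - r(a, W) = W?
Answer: 18884487911885811/1887968 ≈ 1.0003e+10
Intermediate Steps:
r(a, W) = 9 - W
N(n) = 5*(-39 + n²)*(308 + 1/n) (N(n) = 5*((-39 + n*n)*(308 + 1/n)) = 5*((-39 + n²)*(308 + 1/n)) = 5*(-39 + n²)*(308 + 1/n))
d = -58999/30864 (d = -294995*1/154320 = -58999/30864 ≈ -1.9116)
(r(-510, -684) + 1/d)*(312491 + N(j)) = ((9 - 1*(-684)) + 1/(-58999/30864))*(312491 + (-60060 - 195/(-96) + 5*(-96) + 1540*(-96)²)) = ((9 + 684) - 30864/58999)*(312491 + (-60060 - 195*(-1/96) - 480 + 1540*9216)) = (693 - 30864/58999)*(312491 + (-60060 + 65/32 - 480 + 14192640)) = 40855443*(312491 + 452227265/32)/58999 = (40855443/58999)*(462226977/32) = 18884487911885811/1887968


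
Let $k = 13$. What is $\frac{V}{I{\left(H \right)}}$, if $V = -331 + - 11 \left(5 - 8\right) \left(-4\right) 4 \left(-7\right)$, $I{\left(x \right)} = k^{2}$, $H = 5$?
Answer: $\frac{3365}{169} \approx 19.911$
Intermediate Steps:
$I{\left(x \right)} = 169$ ($I{\left(x \right)} = 13^{2} = 169$)
$V = 3365$ ($V = -331 + \left(-11\right) \left(-3\right) \left(\left(-16\right) \left(-7\right)\right) = -331 + 33 \cdot 112 = -331 + 3696 = 3365$)
$\frac{V}{I{\left(H \right)}} = \frac{3365}{169}$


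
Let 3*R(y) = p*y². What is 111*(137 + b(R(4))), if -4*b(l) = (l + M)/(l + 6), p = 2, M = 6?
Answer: 60717/4 ≈ 15179.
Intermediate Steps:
R(y) = 2*y²/3 (R(y) = (2*y²)/3 = 2*y²/3)
b(l) = -¼ (b(l) = -(l + 6)/(4*(l + 6)) = -(6 + l)/(4*(6 + l)) = -¼*1 = -¼)
111*(137 + b(R(4))) = 111*(137 - ¼) = 111*(547/4) = 60717/4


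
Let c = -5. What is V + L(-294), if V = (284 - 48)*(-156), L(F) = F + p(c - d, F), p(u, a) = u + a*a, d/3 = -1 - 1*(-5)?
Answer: 49309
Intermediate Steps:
d = 12 (d = 3*(-1 - 1*(-5)) = 3*(-1 + 5) = 3*4 = 12)
p(u, a) = u + a²
L(F) = -17 + F + F² (L(F) = F + ((-5 - 1*12) + F²) = F + ((-5 - 12) + F²) = F + (-17 + F²) = -17 + F + F²)
V = -36816 (V = 236*(-156) = -36816)
V + L(-294) = -36816 + (-17 - 294 + (-294)²) = -36816 + (-17 - 294 + 86436) = -36816 + 86125 = 49309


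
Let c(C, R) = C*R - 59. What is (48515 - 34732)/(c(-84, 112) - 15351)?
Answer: -13783/24818 ≈ -0.55536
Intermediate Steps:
c(C, R) = -59 + C*R
(48515 - 34732)/(c(-84, 112) - 15351) = (48515 - 34732)/((-59 - 84*112) - 15351) = 13783/((-59 - 9408) - 15351) = 13783/(-9467 - 15351) = 13783/(-24818) = 13783*(-1/24818) = -13783/24818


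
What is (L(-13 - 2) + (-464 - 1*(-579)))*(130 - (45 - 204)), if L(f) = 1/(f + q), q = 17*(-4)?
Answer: 2758216/83 ≈ 33232.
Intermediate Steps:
q = -68
L(f) = 1/(-68 + f) (L(f) = 1/(f - 68) = 1/(-68 + f))
(L(-13 - 2) + (-464 - 1*(-579)))*(130 - (45 - 204)) = (1/(-68 + (-13 - 2)) + (-464 - 1*(-579)))*(130 - (45 - 204)) = (1/(-68 - 15) + (-464 + 579))*(130 - 1*(-159)) = (1/(-83) + 115)*(130 + 159) = (-1/83 + 115)*289 = (9544/83)*289 = 2758216/83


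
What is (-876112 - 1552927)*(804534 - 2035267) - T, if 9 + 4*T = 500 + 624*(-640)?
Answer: 11957994221217/4 ≈ 2.9895e+12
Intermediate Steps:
T = -398869/4 (T = -9/4 + (500 + 624*(-640))/4 = -9/4 + (500 - 399360)/4 = -9/4 + (1/4)*(-398860) = -9/4 - 99715 = -398869/4 ≈ -99717.)
(-876112 - 1552927)*(804534 - 2035267) - T = (-876112 - 1552927)*(804534 - 2035267) - 1*(-398869/4) = -2429039*(-1230733) + 398869/4 = 2989498455587 + 398869/4 = 11957994221217/4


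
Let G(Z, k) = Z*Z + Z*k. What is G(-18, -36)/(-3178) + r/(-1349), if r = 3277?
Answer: -5862767/2143561 ≈ -2.7351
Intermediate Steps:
G(Z, k) = Z**2 + Z*k
G(-18, -36)/(-3178) + r/(-1349) = -18*(-18 - 36)/(-3178) + 3277/(-1349) = -18*(-54)*(-1/3178) + 3277*(-1/1349) = 972*(-1/3178) - 3277/1349 = -486/1589 - 3277/1349 = -5862767/2143561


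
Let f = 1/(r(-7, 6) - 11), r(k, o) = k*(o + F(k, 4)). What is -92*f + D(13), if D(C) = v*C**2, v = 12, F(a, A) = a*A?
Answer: 289912/143 ≈ 2027.4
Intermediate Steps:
F(a, A) = A*a
r(k, o) = k*(o + 4*k)
D(C) = 12*C**2
f = 1/143 (f = 1/(-7*(6 + 4*(-7)) - 11) = 1/(-7*(6 - 28) - 11) = 1/(-7*(-22) - 11) = 1/(154 - 11) = 1/143 ≈ 0.0069930)
-92*f + D(13) = -92*1/143 + 12*13**2 = -92/143 + 12*169 = -92/143 + 2028 = 289912/143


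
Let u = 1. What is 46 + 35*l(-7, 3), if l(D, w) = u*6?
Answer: 256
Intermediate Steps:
l(D, w) = 6 (l(D, w) = 1*6 = 6)
46 + 35*l(-7, 3) = 46 + 35*6 = 46 + 210 = 256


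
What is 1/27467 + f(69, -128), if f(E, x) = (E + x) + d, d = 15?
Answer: -1208547/27467 ≈ -44.000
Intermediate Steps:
f(E, x) = 15 + E + x (f(E, x) = (E + x) + 15 = 15 + E + x)
1/27467 + f(69, -128) = 1/27467 + (15 + 69 - 128) = 1/27467 - 44 = -1208547/27467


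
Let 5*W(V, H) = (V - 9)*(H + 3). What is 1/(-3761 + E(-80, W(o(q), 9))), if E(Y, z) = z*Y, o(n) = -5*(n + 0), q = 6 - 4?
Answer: -1/113 ≈ -0.0088496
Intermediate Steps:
q = 2
o(n) = -5*n
W(V, H) = (-9 + V)*(3 + H)/5 (W(V, H) = ((V - 9)*(H + 3))/5 = ((-9 + V)*(3 + H))/5 = (-9 + V)*(3 + H)/5)
E(Y, z) = Y*z
1/(-3761 + E(-80, W(o(q), 9))) = 1/(-3761 - 80*(-27/5 - 9/5*9 + 3*(-5*2)/5 + (⅕)*9*(-5*2))) = 1/(-3761 - 80*(-27/5 - 81/5 + (⅗)*(-10) + (⅕)*9*(-10))) = 1/(-3761 - 80*(-27/5 - 81/5 - 6 - 18)) = 1/(-3761 - 80*(-228/5)) = 1/(-3761 + 3648) = 1/(-113) = -1/113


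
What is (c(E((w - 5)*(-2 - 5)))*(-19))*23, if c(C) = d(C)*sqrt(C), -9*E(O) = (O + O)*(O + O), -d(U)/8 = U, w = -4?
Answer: -259011648*I ≈ -2.5901e+8*I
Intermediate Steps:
d(U) = -8*U
E(O) = -4*O**2/9 (E(O) = -(O + O)*(O + O)/9 = -2*O*2*O/9 = -4*O**2/9)
c(C) = -8*C**(3/2) (c(C) = (-8*C)*sqrt(C) = -8*C**(3/2))
(c(E((w - 5)*(-2 - 5)))*(-19))*23 = (-8*8*(-(-4 - 5)**2*(-2 - 5)**2)**(3/2)/27*(-19))*23 = (-8*(-74088*I)*(-19))*23 = (-(-592704)*I*(-19))*23 = ((592704*I)*(-19))*23 = -11261376*I*23 = -259011648*I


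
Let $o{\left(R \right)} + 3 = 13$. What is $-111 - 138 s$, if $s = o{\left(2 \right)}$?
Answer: $-1491$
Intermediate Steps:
$o{\left(R \right)} = 10$ ($o{\left(R \right)} = -3 + 13 = 10$)
$s = 10$
$-111 - 138 s = -111 - 1380 = -1491$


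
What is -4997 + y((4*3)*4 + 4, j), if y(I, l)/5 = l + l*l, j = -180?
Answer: 156103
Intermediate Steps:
y(I, l) = 5*l + 5*l² (y(I, l) = 5*(l + l*l) = 5*(l + l²) = 5*l + 5*l²)
-4997 + y((4*3)*4 + 4, j) = -4997 + 5*(-180)*(1 - 180) = -4997 + 5*(-180)*(-179) = -4997 + 161100 = 156103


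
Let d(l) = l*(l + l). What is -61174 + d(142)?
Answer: -20846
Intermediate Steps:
d(l) = 2*l² (d(l) = l*(2*l) = 2*l²)
-61174 + d(142) = -61174 + 2*142² = -61174 + 2*20164 = -61174 + 40328 = -20846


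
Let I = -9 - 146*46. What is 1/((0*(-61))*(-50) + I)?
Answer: -1/6725 ≈ -0.00014870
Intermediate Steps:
I = -6725 (I = -9 - 6716 = -6725)
1/((0*(-61))*(-50) + I) = 1/((0*(-61))*(-50) - 6725) = 1/(0*(-50) - 6725) = 1/(0 - 6725) = 1/(-6725) = -1/6725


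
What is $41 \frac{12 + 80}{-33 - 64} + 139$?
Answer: $\frac{9711}{97} \approx 100.11$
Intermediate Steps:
$41 \frac{12 + 80}{-33 - 64} + 139 = 41 \frac{92}{-97} + 139 = 41 \cdot 92 \left(- \frac{1}{97}\right) + 139 = 41 \left(- \frac{92}{97}\right) + 139 = - \frac{3772}{97} + 139 = \frac{9711}{97}$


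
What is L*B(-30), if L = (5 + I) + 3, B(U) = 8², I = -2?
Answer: 384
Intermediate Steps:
B(U) = 64
L = 6 (L = (5 - 2) + 3 = 3 + 3 = 6)
L*B(-30) = 6*64 = 384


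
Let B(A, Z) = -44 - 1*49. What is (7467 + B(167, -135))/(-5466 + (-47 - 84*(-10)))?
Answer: -7374/4673 ≈ -1.5780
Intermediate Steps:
B(A, Z) = -93 (B(A, Z) = -44 - 49 = -93)
(7467 + B(167, -135))/(-5466 + (-47 - 84*(-10))) = (7467 - 93)/(-5466 + (-47 - 84*(-10))) = 7374/(-5466 + (-47 + 840)) = 7374/(-5466 + 793) = 7374/(-4673) = 7374*(-1/4673) = -7374/4673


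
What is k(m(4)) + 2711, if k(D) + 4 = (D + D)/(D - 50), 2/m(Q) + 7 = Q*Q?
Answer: 303183/112 ≈ 2707.0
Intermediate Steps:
m(Q) = 2/(-7 + Q²) (m(Q) = 2/(-7 + Q*Q) = 2/(-7 + Q²))
k(D) = -4 + 2*D/(-50 + D) (k(D) = -4 + (D + D)/(D - 50) = -4 + (2*D)/(-50 + D) = -4 + 2*D/(-50 + D))
k(m(4)) + 2711 = 2*(100 - 2/(-7 + 4²))/(-50 + 2/(-7 + 4²)) + 2711 = 2*(100 - 2/(-7 + 16))/(-50 + 2/(-7 + 16)) + 2711 = 2*(100 - 2/9)/(-50 + 2/9) + 2711 = 2*(100 - 2/9)/(-50 + 2*(⅑)) + 2711 = 2*(100 - 1*2/9)/(-50 + 2/9) + 2711 = 2*(100 - 2/9)/(-448/9) + 2711 = 2*(-9/448)*(898/9) + 2711 = -449/112 + 2711 = 303183/112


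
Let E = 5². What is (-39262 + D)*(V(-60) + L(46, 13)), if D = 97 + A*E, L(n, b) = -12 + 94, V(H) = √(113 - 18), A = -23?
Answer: -3258680 - 39740*√95 ≈ -3.6460e+6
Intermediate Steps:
V(H) = √95
L(n, b) = 82
E = 25
D = -478 (D = 97 - 23*25 = 97 - 575 = -478)
(-39262 + D)*(V(-60) + L(46, 13)) = (-39262 - 478)*(√95 + 82) = -39740*(82 + √95) = -3258680 - 39740*√95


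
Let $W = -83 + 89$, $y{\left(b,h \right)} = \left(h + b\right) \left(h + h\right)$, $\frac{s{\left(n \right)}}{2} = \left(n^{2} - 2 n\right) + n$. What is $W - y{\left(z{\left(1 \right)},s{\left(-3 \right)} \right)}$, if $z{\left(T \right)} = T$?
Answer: $-1194$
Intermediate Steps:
$s{\left(n \right)} = - 2 n + 2 n^{2}$ ($s{\left(n \right)} = 2 \left(\left(n^{2} - 2 n\right) + n\right) = 2 \left(n^{2} - n\right) = - 2 n + 2 n^{2}$)
$y{\left(b,h \right)} = 2 h \left(b + h\right)$ ($y{\left(b,h \right)} = \left(b + h\right) 2 h = 2 h \left(b + h\right)$)
$W = 6$
$W - y{\left(z{\left(1 \right)},s{\left(-3 \right)} \right)} = 6 - 2 \cdot 2 \left(-3\right) \left(-1 - 3\right) \left(1 + 2 \left(-3\right) \left(-1 - 3\right)\right) = 6 - 2 \cdot 2 \left(-3\right) \left(-4\right) \left(1 + 2 \left(-3\right) \left(-4\right)\right) = 6 - 2 \cdot 24 \left(1 + 24\right) = 6 - 2 \cdot 24 \cdot 25 = 6 - 1200 = -1194$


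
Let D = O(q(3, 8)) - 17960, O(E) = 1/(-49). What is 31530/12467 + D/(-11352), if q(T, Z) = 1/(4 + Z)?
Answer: 1357617647/330225896 ≈ 4.1112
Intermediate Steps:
O(E) = -1/49
D = -880041/49 (D = -1/49 - 17960 = -880041/49 ≈ -17960.)
31530/12467 + D/(-11352) = 31530/12467 - 880041/49/(-11352) = 31530*(1/12467) - 880041/49*(-1/11352) = 31530/12467 + 293347/185416 = 1357617647/330225896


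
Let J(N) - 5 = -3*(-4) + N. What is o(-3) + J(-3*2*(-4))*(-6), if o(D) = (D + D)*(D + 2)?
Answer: -240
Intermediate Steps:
o(D) = 2*D*(2 + D) (o(D) = (2*D)*(2 + D) = 2*D*(2 + D))
J(N) = 17 + N (J(N) = 5 + (-3*(-4) + N) = 5 + (12 + N) = 17 + N)
o(-3) + J(-3*2*(-4))*(-6) = 2*(-3)*(2 - 3) + (17 - 3*2*(-4))*(-6) = 2*(-3)*(-1) + (17 - 6*(-4))*(-6) = 6 + (17 + 24)*(-6) = 6 + 41*(-6) = 6 - 246 = -240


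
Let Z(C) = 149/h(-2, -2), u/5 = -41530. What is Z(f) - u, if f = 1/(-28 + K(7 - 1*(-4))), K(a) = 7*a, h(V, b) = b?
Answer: 415151/2 ≈ 2.0758e+5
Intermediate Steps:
u = -207650 (u = 5*(-41530) = -207650)
f = 1/49 (f = 1/(-28 + 7*(7 - 1*(-4))) = 1/(-28 + 7*(7 + 4)) = 1/(-28 + 7*11) = 1/(-28 + 77) = 1/49 ≈ 0.020408)
Z(C) = -149/2 (Z(C) = 149/(-2) = 149*(-½) = -149/2)
Z(f) - u = -149/2 - 1*(-207650) = -149/2 + 207650 = 415151/2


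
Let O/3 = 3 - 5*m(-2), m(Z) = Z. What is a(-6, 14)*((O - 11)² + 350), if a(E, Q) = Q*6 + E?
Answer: 88452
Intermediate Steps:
O = 39 (O = 3*(3 - 5*(-2)) = 3*(3 + 10) = 3*13 = 39)
a(E, Q) = E + 6*Q (a(E, Q) = 6*Q + E = E + 6*Q)
a(-6, 14)*((O - 11)² + 350) = (-6 + 6*14)*((39 - 11)² + 350) = (-6 + 84)*(28² + 350) = 78*(784 + 350) = 78*1134 = 88452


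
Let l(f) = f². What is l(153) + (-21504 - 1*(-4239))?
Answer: 6144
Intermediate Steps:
l(153) + (-21504 - 1*(-4239)) = 153² + (-21504 - 1*(-4239)) = 23409 + (-21504 + 4239) = 23409 - 17265 = 6144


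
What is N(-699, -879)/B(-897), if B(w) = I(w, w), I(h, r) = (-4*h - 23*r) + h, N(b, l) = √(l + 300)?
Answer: I*√579/23322 ≈ 0.0010317*I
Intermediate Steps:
N(b, l) = √(300 + l)
I(h, r) = -23*r - 3*h (I(h, r) = (-23*r - 4*h) + h = -23*r - 3*h)
B(w) = -26*w (B(w) = -23*w - 3*w = -26*w)
N(-699, -879)/B(-897) = √(300 - 879)/((-26*(-897))) = √(-579)/23322 = (I*√579)*(1/23322) = I*√579/23322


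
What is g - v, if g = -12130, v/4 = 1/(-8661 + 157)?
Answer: -25788379/2126 ≈ -12130.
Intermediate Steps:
v = -1/2126 (v = 4/(-8661 + 157) = 4/(-8504) = 4*(-1/8504) = -1/2126 ≈ -0.00047037)
g - v = -12130 - 1*(-1/2126) = -12130 + 1/2126 = -25788379/2126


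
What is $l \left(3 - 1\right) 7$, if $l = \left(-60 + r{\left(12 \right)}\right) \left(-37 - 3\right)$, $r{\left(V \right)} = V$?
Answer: $26880$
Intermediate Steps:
$l = 1920$ ($l = \left(-60 + 12\right) \left(-37 - 3\right) = \left(-48\right) \left(-40\right) = 1920$)
$l \left(3 - 1\right) 7 = 1920 \left(3 - 1\right) 7 = 1920 \cdot 2 \cdot 7 = 1920 \cdot 14 = 26880$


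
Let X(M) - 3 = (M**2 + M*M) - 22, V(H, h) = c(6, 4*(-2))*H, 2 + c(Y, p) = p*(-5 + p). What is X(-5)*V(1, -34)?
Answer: 3162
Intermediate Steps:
c(Y, p) = -2 + p*(-5 + p)
V(H, h) = 102*H (V(H, h) = (-2 + (4*(-2))**2 - 20*(-2))*H = (-2 + (-8)**2 - 5*(-8))*H = (-2 + 64 + 40)*H = 102*H)
X(M) = -19 + 2*M**2 (X(M) = 3 + ((M**2 + M*M) - 22) = 3 + ((M**2 + M**2) - 22) = 3 + (2*M**2 - 22) = 3 + (-22 + 2*M**2) = -19 + 2*M**2)
X(-5)*V(1, -34) = (-19 + 2*(-5)**2)*(102*1) = (-19 + 2*25)*102 = (-19 + 50)*102 = 31*102 = 3162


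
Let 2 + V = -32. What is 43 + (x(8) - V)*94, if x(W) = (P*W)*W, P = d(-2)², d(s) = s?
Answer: 27303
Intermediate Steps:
V = -34 (V = -2 - 32 = -34)
P = 4 (P = (-2)² = 4)
x(W) = 4*W² (x(W) = (4*W)*W = 4*W²)
43 + (x(8) - V)*94 = 43 + (4*8² - 1*(-34))*94 = 43 + (4*64 + 34)*94 = 43 + (256 + 34)*94 = 43 + 290*94 = 43 + 27260 = 27303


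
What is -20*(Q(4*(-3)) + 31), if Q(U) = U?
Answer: -380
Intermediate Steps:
-20*(Q(4*(-3)) + 31) = -20*(4*(-3) + 31) = -20*(-12 + 31) = -20*19 = -380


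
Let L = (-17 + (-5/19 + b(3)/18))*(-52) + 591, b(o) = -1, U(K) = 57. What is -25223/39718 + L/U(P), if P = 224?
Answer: 9884584781/387131346 ≈ 25.533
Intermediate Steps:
L = 255059/171 (L = (-17 + (-5/19 - 1/18))*(-52) + 591 = (-17 - 109/342)*(-52) + 591 = -5923/342*(-52) + 591 = 153998/171 + 591 = 255059/171 ≈ 1491.6)
-25223/39718 + L/U(P) = -25223/39718 + (255059/171)/57 = -25223*1/39718 + (255059/171)*(1/57) = -25223/39718 + 255059/9747 = 9884584781/387131346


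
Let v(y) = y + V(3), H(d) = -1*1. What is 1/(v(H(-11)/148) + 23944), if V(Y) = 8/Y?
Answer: 444/10632317 ≈ 4.1759e-5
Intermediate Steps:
H(d) = -1
v(y) = 8/3 + y (v(y) = y + 8/3 = 8/3 + y)
1/(v(H(-11)/148) + 23944) = 1/((8/3 - 1/148) + 23944) = 1/(1181/444 + 23944) = 1/(10632317/444) = 444/10632317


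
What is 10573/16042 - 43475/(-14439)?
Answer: 850089497/231630438 ≈ 3.6700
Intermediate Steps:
10573/16042 - 43475/(-14439) = 10573*(1/16042) - 43475*(-1/14439) = 10573/16042 + 43475/14439 = 850089497/231630438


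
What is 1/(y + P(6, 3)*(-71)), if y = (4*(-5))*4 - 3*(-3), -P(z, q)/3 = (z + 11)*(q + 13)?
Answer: 1/57865 ≈ 1.7282e-5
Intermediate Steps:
P(z, q) = -3*(11 + z)*(13 + q) (P(z, q) = -3*(z + 11)*(q + 13) = -3*(11 + z)*(13 + q))
y = -71 (y = -20*4 + 9 = -80 + 9 = -71)
1/(y + P(6, 3)*(-71)) = 1/(-71 + (-429 - 39*6 - 33*3 - 3*3*6)*(-71)) = 1/(-71 + (-429 - 234 - 99 - 54)*(-71)) = 1/(-71 - 816*(-71)) = 1/(-71 + 57936) = 1/57865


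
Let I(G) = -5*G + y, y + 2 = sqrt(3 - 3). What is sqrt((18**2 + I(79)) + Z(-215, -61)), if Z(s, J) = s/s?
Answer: 6*I*sqrt(2) ≈ 8.4853*I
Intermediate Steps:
y = -2 (y = -2 + sqrt(3 - 3) = -2 + sqrt(0) = -2 + 0 = -2)
I(G) = -2 - 5*G (I(G) = -5*G - 2 = -2 - 5*G)
Z(s, J) = 1
sqrt((18**2 + I(79)) + Z(-215, -61)) = sqrt((18**2 + (-2 - 5*79)) + 1) = sqrt((324 + (-2 - 395)) + 1) = sqrt((324 - 397) + 1) = sqrt(-73 + 1) = sqrt(-72) = 6*I*sqrt(2)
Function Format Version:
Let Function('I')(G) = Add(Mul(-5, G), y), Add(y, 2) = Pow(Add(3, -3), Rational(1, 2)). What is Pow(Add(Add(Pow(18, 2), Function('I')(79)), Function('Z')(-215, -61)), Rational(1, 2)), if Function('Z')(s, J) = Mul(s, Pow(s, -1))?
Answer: Mul(6, I, Pow(2, Rational(1, 2))) ≈ Mul(8.4853, I)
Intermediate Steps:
y = -2 (y = Add(-2, Pow(Add(3, -3), Rational(1, 2))) = Add(-2, Pow(0, Rational(1, 2))) = Add(-2, 0) = -2)
Function('I')(G) = Add(-2, Mul(-5, G)) (Function('I')(G) = Add(Mul(-5, G), -2) = Add(-2, Mul(-5, G)))
Function('Z')(s, J) = 1
Pow(Add(Add(Pow(18, 2), Function('I')(79)), Function('Z')(-215, -61)), Rational(1, 2)) = Pow(Add(Add(Pow(18, 2), Add(-2, Mul(-5, 79))), 1), Rational(1, 2)) = Pow(Add(Add(324, Add(-2, -395)), 1), Rational(1, 2)) = Pow(Add(Add(324, -397), 1), Rational(1, 2)) = Pow(Add(-73, 1), Rational(1, 2)) = Pow(-72, Rational(1, 2)) = Mul(6, I, Pow(2, Rational(1, 2)))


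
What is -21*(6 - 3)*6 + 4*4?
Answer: -362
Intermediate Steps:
-21*(6 - 3)*6 + 4*4 = -63*6 + 16 = -21*18 + 16 = -378 + 16 = -362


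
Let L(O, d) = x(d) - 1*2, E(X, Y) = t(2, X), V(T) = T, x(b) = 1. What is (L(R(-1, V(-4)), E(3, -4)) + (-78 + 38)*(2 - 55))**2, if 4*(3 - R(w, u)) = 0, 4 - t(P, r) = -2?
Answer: 4490161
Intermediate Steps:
t(P, r) = 6 (t(P, r) = 4 - 1*(-2) = 4 + 2 = 6)
E(X, Y) = 6
R(w, u) = 3 (R(w, u) = 3 - 1/4*0 = 3 + 0 = 3)
L(O, d) = -1 (L(O, d) = 1 - 1*2 = 1 - 2 = -1)
(L(R(-1, V(-4)), E(3, -4)) + (-78 + 38)*(2 - 55))**2 = (-1 + (-78 + 38)*(2 - 55))**2 = (-1 - 40*(-53))**2 = (-1 + 2120)**2 = 2119**2 = 4490161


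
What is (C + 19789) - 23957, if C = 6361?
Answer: 2193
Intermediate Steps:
(C + 19789) - 23957 = (6361 + 19789) - 23957 = 26150 - 23957 = 2193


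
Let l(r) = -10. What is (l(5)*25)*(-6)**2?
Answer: -9000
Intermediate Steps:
(l(5)*25)*(-6)**2 = -10*25*(-6)**2 = -250*36 = -9000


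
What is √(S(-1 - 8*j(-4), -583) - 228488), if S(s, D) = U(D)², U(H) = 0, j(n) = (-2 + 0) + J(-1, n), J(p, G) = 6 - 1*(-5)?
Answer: 338*I*√2 ≈ 478.0*I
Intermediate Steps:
J(p, G) = 11 (J(p, G) = 6 + 5 = 11)
j(n) = 9 (j(n) = (-2 + 0) + 11 = -2 + 11 = 9)
S(s, D) = 0 (S(s, D) = 0² = 0)
√(S(-1 - 8*j(-4), -583) - 228488) = √(0 - 228488) = √(-228488) = 338*I*√2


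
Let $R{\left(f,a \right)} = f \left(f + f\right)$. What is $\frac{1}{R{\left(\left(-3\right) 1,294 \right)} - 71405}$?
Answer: $- \frac{1}{71387} \approx -1.4008 \cdot 10^{-5}$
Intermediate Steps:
$R{\left(f,a \right)} = 2 f^{2}$ ($R{\left(f,a \right)} = f 2 f = 2 f^{2}$)
$\frac{1}{R{\left(\left(-3\right) 1,294 \right)} - 71405} = \frac{1}{2 \left(\left(-3\right) 1\right)^{2} - 71405} = \frac{1}{2 \left(-3\right)^{2} - 71405} = \frac{1}{2 \cdot 9 - 71405} = \frac{1}{18 - 71405} = \frac{1}{-71387} = - \frac{1}{71387}$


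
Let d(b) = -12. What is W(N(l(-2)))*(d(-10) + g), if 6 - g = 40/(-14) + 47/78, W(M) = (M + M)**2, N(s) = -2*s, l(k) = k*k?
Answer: -261760/273 ≈ -958.83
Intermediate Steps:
l(k) = k**2
W(M) = 4*M**2 (W(M) = (2*M)**2 = 4*M**2)
g = 4507/546 (g = 6 - (40/(-14) + 47/78) = 6 - (40*(-1/14) + 47*(1/78)) = 6 - (-20/7 + 47/78) = 6 - 1*(-1231/546) = 6 + 1231/546 = 4507/546 ≈ 8.2546)
W(N(l(-2)))*(d(-10) + g) = (4*(-2*(-2)**2)**2)*(-12 + 4507/546) = (4*(-2*4)**2)*(-2045/546) = (4*(-8)**2)*(-2045/546) = (4*64)*(-2045/546) = 256*(-2045/546) = -261760/273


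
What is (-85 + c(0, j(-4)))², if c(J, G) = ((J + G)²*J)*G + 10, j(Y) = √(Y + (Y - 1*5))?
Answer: 5625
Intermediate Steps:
j(Y) = √(-5 + 2*Y) (j(Y) = √(Y + (Y - 5)) = √(Y + (-5 + Y)) = √(-5 + 2*Y))
c(J, G) = 10 + G*J*(G + J)² (c(J, G) = ((G + J)²*J)*G + 10 = (J*(G + J)²)*G + 10 = G*J*(G + J)² + 10 = 10 + G*J*(G + J)²)
(-85 + c(0, j(-4)))² = (-85 + (10 + √(-5 + 2*(-4))*0*(√(-5 + 2*(-4)) + 0)²))² = (-85 + (10 + √(-5 - 8)*0*(√(-5 - 8) + 0)²))² = (-85 + (10 + √(-13)*0*(√(-13) + 0)²))² = (-85 + (10 + (I*√13)*0*(I*√13 + 0)²))² = (-85 + (10 + (I*√13)*0*(I*√13)²))² = (-85 + (10 + (I*√13)*0*(-13)))² = (-85 + (10 + 0))² = (-85 + 10)² = (-75)² = 5625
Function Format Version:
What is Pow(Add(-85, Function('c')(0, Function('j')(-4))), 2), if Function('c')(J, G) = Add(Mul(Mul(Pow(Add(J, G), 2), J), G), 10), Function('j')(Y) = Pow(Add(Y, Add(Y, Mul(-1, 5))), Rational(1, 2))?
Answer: 5625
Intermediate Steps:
Function('j')(Y) = Pow(Add(-5, Mul(2, Y)), Rational(1, 2)) (Function('j')(Y) = Pow(Add(Y, Add(Y, -5)), Rational(1, 2)) = Pow(Add(Y, Add(-5, Y)), Rational(1, 2)) = Pow(Add(-5, Mul(2, Y)), Rational(1, 2)))
Function('c')(J, G) = Add(10, Mul(G, J, Pow(Add(G, J), 2))) (Function('c')(J, G) = Add(Mul(Mul(Pow(Add(G, J), 2), J), G), 10) = Add(Mul(Mul(J, Pow(Add(G, J), 2)), G), 10) = Add(Mul(G, J, Pow(Add(G, J), 2)), 10) = Add(10, Mul(G, J, Pow(Add(G, J), 2))))
Pow(Add(-85, Function('c')(0, Function('j')(-4))), 2) = Pow(Add(-85, Add(10, Mul(Pow(Add(-5, Mul(2, -4)), Rational(1, 2)), 0, Pow(Add(Pow(Add(-5, Mul(2, -4)), Rational(1, 2)), 0), 2)))), 2) = Pow(Add(-85, Add(10, Mul(Pow(Add(-5, -8), Rational(1, 2)), 0, Pow(Add(Pow(Add(-5, -8), Rational(1, 2)), 0), 2)))), 2) = Pow(Add(-85, Add(10, Mul(Pow(-13, Rational(1, 2)), 0, Pow(Add(Pow(-13, Rational(1, 2)), 0), 2)))), 2) = Pow(Add(-85, Add(10, Mul(Mul(I, Pow(13, Rational(1, 2))), 0, Pow(Add(Mul(I, Pow(13, Rational(1, 2))), 0), 2)))), 2) = Pow(Add(-85, Add(10, Mul(Mul(I, Pow(13, Rational(1, 2))), 0, Pow(Mul(I, Pow(13, Rational(1, 2))), 2)))), 2) = Pow(Add(-85, Add(10, Mul(Mul(I, Pow(13, Rational(1, 2))), 0, -13))), 2) = Pow(Add(-85, Add(10, 0)), 2) = Pow(Add(-85, 10), 2) = Pow(-75, 2) = 5625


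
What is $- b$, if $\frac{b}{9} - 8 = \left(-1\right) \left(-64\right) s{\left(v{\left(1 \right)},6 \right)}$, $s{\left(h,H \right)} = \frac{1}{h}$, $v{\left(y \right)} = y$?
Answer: $-648$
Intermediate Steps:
$b = 648$ ($b = 72 + 9 \frac{\left(-1\right) \left(-64\right)}{1} = 72 + 9 \cdot 64 \cdot 1 = 72 + 9 \cdot 64 = 72 + 576 = 648$)
$- b = \left(-1\right) 648 = -648$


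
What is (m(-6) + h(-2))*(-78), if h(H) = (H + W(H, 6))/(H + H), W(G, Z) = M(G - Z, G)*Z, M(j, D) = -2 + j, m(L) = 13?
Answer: -2223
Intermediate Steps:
W(G, Z) = Z*(-2 + G - Z) (W(G, Z) = (-2 + (G - Z))*Z = (-2 + G - Z)*Z = Z*(-2 + G - Z))
h(H) = (-48 + 7*H)/(2*H) (h(H) = (H + 6*(-2 + H - 1*6))/(H + H) = (H + 6*(-2 + H - 6))/((2*H)) = (H + 6*(-8 + H))*(1/(2*H)) = (H + (-48 + 6*H))*(1/(2*H)) = (-48 + 7*H)*(1/(2*H)) = (-48 + 7*H)/(2*H))
(m(-6) + h(-2))*(-78) = (13 + (7/2 - 24/(-2)))*(-78) = (13 + (7/2 - 24*(-½)))*(-78) = (13 + (7/2 + 12))*(-78) = (13 + 31/2)*(-78) = (57/2)*(-78) = -2223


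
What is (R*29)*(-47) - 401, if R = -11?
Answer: 14592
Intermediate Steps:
(R*29)*(-47) - 401 = -11*29*(-47) - 401 = -319*(-47) - 401 = 14993 - 401 = 14592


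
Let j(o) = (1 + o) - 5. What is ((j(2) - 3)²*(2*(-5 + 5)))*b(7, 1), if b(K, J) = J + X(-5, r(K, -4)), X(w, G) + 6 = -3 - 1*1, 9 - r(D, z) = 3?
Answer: 0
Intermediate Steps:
r(D, z) = 6 (r(D, z) = 9 - 1*3 = 9 - 3 = 6)
j(o) = -4 + o
X(w, G) = -10 (X(w, G) = -6 + (-3 - 1*1) = -6 + (-3 - 1) = -6 - 4 = -10)
b(K, J) = -10 + J (b(K, J) = J - 10 = -10 + J)
((j(2) - 3)²*(2*(-5 + 5)))*b(7, 1) = (((-4 + 2) - 3)²*(2*(-5 + 5)))*(-10 + 1) = ((-2 - 3)²*(2*0))*(-9) = ((-5)²*0)*(-9) = (25*0)*(-9) = 0*(-9) = 0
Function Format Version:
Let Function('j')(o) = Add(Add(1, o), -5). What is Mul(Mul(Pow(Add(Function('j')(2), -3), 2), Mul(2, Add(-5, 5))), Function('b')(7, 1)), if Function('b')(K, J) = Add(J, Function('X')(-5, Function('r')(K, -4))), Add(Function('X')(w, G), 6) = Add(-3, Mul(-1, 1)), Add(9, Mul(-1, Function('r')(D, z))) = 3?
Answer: 0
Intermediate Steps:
Function('r')(D, z) = 6 (Function('r')(D, z) = Add(9, Mul(-1, 3)) = Add(9, -3) = 6)
Function('j')(o) = Add(-4, o)
Function('X')(w, G) = -10 (Function('X')(w, G) = Add(-6, Add(-3, Mul(-1, 1))) = Add(-6, Add(-3, -1)) = Add(-6, -4) = -10)
Function('b')(K, J) = Add(-10, J) (Function('b')(K, J) = Add(J, -10) = Add(-10, J))
Mul(Mul(Pow(Add(Function('j')(2), -3), 2), Mul(2, Add(-5, 5))), Function('b')(7, 1)) = Mul(Mul(Pow(Add(Add(-4, 2), -3), 2), Mul(2, Add(-5, 5))), Add(-10, 1)) = Mul(Mul(Pow(Add(-2, -3), 2), Mul(2, 0)), -9) = Mul(Mul(Pow(-5, 2), 0), -9) = Mul(Mul(25, 0), -9) = Mul(0, -9) = 0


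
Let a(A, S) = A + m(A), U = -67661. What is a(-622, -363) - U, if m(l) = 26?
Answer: 67065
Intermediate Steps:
a(A, S) = 26 + A (a(A, S) = A + 26 = 26 + A)
a(-622, -363) - U = (26 - 622) - 1*(-67661) = -596 + 67661 = 67065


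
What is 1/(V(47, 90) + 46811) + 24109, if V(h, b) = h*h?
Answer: 1181823181/49020 ≈ 24109.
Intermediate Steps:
V(h, b) = h²
1/(V(47, 90) + 46811) + 24109 = 1/(47² + 46811) + 24109 = 1/(2209 + 46811) + 24109 = 1/49020 + 24109 = 1181823181/49020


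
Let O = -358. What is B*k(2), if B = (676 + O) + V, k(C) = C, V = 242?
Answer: 1120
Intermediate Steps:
B = 560 (B = (676 - 358) + 242 = 318 + 242 = 560)
B*k(2) = 560*2 = 1120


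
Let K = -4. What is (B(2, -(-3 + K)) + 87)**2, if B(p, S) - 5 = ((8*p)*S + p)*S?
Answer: 792100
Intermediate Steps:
B(p, S) = 5 + S*(p + 8*S*p) (B(p, S) = 5 + ((8*p)*S + p)*S = 5 + (8*S*p + p)*S = 5 + (p + 8*S*p)*S = 5 + S*(p + 8*S*p))
(B(2, -(-3 + K)) + 87)**2 = ((5 - (-3 - 4)*2 + 8*2*(-(-3 - 4))**2) + 87)**2 = ((5 - 1*(-7)*2 + 8*2*(-1*(-7))**2) + 87)**2 = ((5 + 7*2 + 8*2*7**2) + 87)**2 = ((5 + 14 + 8*2*49) + 87)**2 = ((5 + 14 + 784) + 87)**2 = (803 + 87)**2 = 890**2 = 792100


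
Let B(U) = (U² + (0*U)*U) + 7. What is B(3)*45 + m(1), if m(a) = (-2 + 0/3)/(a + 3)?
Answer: 1439/2 ≈ 719.50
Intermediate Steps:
B(U) = 7 + U² (B(U) = (U² + 0*U) + 7 = (U² + 0) + 7 = U² + 7 = 7 + U²)
m(a) = -2/(3 + a) (m(a) = (-2 + 0*(⅓))/(3 + a) = (-2 + 0)/(3 + a) = -2/(3 + a))
B(3)*45 + m(1) = (7 + 3²)*45 - 2/(3 + 1) = (7 + 9)*45 - 2/4 = 16*45 - 2*¼ = 720 - ½ = 1439/2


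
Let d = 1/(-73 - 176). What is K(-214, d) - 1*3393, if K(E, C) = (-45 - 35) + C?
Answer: -864778/249 ≈ -3473.0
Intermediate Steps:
d = -1/249 (d = 1/(-249) = -1/249 ≈ -0.0040161)
K(E, C) = -80 + C
K(-214, d) - 1*3393 = (-80 - 1/249) - 1*3393 = -19921/249 - 3393 = -864778/249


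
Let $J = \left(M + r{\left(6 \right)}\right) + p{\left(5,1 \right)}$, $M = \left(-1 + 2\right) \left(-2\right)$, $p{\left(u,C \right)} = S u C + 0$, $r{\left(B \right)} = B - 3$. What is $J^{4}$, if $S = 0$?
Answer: $1$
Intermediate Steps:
$r{\left(B \right)} = -3 + B$
$p{\left(u,C \right)} = 0$ ($p{\left(u,C \right)} = 0 u C + 0 = 0 C + 0 = 0 + 0 = 0$)
$M = -2$ ($M = 1 \left(-2\right) = -2$)
$J = 1$ ($J = \left(-2 + \left(-3 + 6\right)\right) + 0 = \left(-2 + 3\right) + 0 = 1 + 0 = 1$)
$J^{4} = 1^{4} = 1$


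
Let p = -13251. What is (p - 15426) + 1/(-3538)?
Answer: -101459227/3538 ≈ -28677.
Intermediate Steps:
(p - 15426) + 1/(-3538) = (-13251 - 15426) + 1/(-3538) = -28677 - 1/3538 = -101459227/3538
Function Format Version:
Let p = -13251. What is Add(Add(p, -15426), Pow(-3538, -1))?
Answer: Rational(-101459227, 3538) ≈ -28677.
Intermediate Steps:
Add(Add(p, -15426), Pow(-3538, -1)) = Add(Add(-13251, -15426), Pow(-3538, -1)) = Add(-28677, Rational(-1, 3538)) = Rational(-101459227, 3538)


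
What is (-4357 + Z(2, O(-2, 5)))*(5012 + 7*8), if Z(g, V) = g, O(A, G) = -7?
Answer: -22071140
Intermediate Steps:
(-4357 + Z(2, O(-2, 5)))*(5012 + 7*8) = (-4357 + 2)*(5012 + 7*8) = -4355*(5012 + 56) = -4355*5068 = -22071140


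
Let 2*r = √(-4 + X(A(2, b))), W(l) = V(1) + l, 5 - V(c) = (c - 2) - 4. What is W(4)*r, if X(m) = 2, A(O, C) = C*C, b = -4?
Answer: 7*I*√2 ≈ 9.8995*I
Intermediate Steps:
V(c) = 11 - c (V(c) = 5 - ((c - 2) - 4) = 5 - ((-2 + c) - 4) = 5 - (-6 + c) = 5 + (6 - c) = 11 - c)
A(O, C) = C²
W(l) = 10 + l (W(l) = (11 - 1*1) + l = (11 - 1) + l = 10 + l)
r = I*√2/2 (r = √(-4 + 2)/2 = √(-2)/2 = (I*√2)/2 = I*√2/2 ≈ 0.70711*I)
W(4)*r = (10 + 4)*(I*√2/2) = 14*(I*√2/2) = 7*I*√2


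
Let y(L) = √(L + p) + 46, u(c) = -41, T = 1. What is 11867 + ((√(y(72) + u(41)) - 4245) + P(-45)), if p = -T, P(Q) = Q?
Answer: 7577 + √(5 + √71) ≈ 7580.7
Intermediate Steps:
p = -1 (p = -1*1 = -1)
y(L) = 46 + √(-1 + L) (y(L) = √(L - 1) + 46 = √(-1 + L) + 46 = 46 + √(-1 + L))
11867 + ((√(y(72) + u(41)) - 4245) + P(-45)) = 11867 + ((√((46 + √(-1 + 72)) - 41) - 4245) - 45) = 11867 + ((√((46 + √71) - 41) - 4245) - 45) = 11867 + ((√(5 + √71) - 4245) - 45) = 11867 + ((-4245 + √(5 + √71)) - 45) = 11867 + (-4290 + √(5 + √71)) = 7577 + √(5 + √71)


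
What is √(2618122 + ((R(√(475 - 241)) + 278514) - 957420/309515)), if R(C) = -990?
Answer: √11096049785611162/61903 ≈ 1701.7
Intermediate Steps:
√(2618122 + ((R(√(475 - 241)) + 278514) - 957420/309515)) = √(2618122 + ((-990 + 278514) - 957420/309515)) = √(2618122 + (277524 - 957420*1/309515)) = √(2618122 + (277524 - 191484/61903)) = √(2618122 + 17179376688/61903) = √(179248982854/61903) = √11096049785611162/61903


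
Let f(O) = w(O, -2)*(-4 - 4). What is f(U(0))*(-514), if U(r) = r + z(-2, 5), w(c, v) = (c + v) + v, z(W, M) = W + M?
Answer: -4112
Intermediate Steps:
z(W, M) = M + W
w(c, v) = c + 2*v
U(r) = 3 + r (U(r) = r + (5 - 2) = r + 3 = 3 + r)
f(O) = 32 - 8*O (f(O) = (O + 2*(-2))*(-4 - 4) = (O - 4)*(-8) = (-4 + O)*(-8) = 32 - 8*O)
f(U(0))*(-514) = (32 - 8*(3 + 0))*(-514) = (32 - 8*3)*(-514) = (32 - 24)*(-514) = 8*(-514) = -4112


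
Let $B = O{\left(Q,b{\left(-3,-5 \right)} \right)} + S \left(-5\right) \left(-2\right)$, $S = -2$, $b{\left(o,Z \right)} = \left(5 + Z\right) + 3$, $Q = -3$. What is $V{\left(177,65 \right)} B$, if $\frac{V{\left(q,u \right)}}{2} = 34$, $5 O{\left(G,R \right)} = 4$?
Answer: $- \frac{6528}{5} \approx -1305.6$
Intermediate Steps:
$b{\left(o,Z \right)} = 8 + Z$
$O{\left(G,R \right)} = \frac{4}{5}$ ($O{\left(G,R \right)} = \frac{1}{5} \cdot 4 = \frac{4}{5}$)
$V{\left(q,u \right)} = 68$ ($V{\left(q,u \right)} = 2 \cdot 34 = 68$)
$B = - \frac{96}{5}$ ($B = \frac{4}{5} + \left(-2\right) \left(-5\right) \left(-2\right) = \frac{4}{5} + 10 \left(-2\right) = \frac{4}{5} - 20 = - \frac{96}{5} \approx -19.2$)
$V{\left(177,65 \right)} B = 68 \left(- \frac{96}{5}\right) = - \frac{6528}{5}$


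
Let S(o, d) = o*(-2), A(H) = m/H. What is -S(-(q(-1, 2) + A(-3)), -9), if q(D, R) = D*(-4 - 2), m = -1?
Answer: -38/3 ≈ -12.667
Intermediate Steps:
q(D, R) = -6*D (q(D, R) = D*(-6) = -6*D)
A(H) = -1/H
S(o, d) = -2*o
-S(-(q(-1, 2) + A(-3)), -9) = -(-2)*(-(-6*(-1) - 1/(-3))) = -(-2)*(-(6 - 1*(-⅓))) = -(-2)*(-(6 + ⅓)) = -(-2)*(-1*19/3) = -(-2)*(-19)/3 = -1*38/3 = -38/3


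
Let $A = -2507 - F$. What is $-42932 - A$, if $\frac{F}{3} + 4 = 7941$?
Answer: $-16614$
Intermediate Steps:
$F = 23811$ ($F = -12 + 3 \cdot 7941 = -12 + 23823 = 23811$)
$A = -26318$ ($A = -2507 - 23811 = -26318$)
$-42932 - A = -42932 - -26318 = -42932 + 26318 = -16614$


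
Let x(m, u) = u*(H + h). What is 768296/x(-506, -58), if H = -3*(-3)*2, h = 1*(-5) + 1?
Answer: -192074/203 ≈ -946.18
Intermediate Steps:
h = -4 (h = -5 + 1 = -4)
H = 18 (H = 9*2 = 18)
x(m, u) = 14*u (x(m, u) = u*(18 - 4) = u*14 = 14*u)
768296/x(-506, -58) = 768296/((14*(-58))) = 768296/(-812) = 768296*(-1/812) = -192074/203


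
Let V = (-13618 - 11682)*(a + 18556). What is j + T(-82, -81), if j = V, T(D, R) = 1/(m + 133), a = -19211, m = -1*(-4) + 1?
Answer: 2286867001/138 ≈ 1.6572e+7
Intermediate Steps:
m = 5 (m = 4 + 1 = 5)
V = 16571500 (V = (-13618 - 11682)*(-19211 + 18556) = -25300*(-655) = 16571500)
T(D, R) = 1/138 (T(D, R) = 1/(5 + 133) = 1/138)
j = 16571500
j + T(-82, -81) = 16571500 + 1/138 = 2286867001/138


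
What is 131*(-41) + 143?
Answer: -5228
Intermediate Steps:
131*(-41) + 143 = -5371 + 143 = -5228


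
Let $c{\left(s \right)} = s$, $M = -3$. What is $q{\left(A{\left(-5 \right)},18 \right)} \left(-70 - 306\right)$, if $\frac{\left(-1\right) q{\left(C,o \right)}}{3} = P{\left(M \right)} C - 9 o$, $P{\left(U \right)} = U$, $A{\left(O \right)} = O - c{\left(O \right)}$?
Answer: $-182736$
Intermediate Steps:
$A{\left(O \right)} = 0$ ($A{\left(O \right)} = O - O = 0$)
$q{\left(C,o \right)} = 9 C + 27 o$ ($q{\left(C,o \right)} = - 3 \left(- 3 C - 9 o\right) = - 3 \left(- 9 o - 3 C\right) = 9 C + 27 o$)
$q{\left(A{\left(-5 \right)},18 \right)} \left(-70 - 306\right) = \left(9 \cdot 0 + 27 \cdot 18\right) \left(-70 - 306\right) = \left(0 + 486\right) \left(-376\right) = 486 \left(-376\right) = -182736$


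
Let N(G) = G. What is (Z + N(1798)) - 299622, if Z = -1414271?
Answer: -1712095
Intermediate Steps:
(Z + N(1798)) - 299622 = (-1414271 + 1798) - 299622 = -1412473 - 299622 = -1712095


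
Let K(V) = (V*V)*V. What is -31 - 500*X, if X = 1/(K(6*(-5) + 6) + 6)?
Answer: -213929/6909 ≈ -30.964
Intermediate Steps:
K(V) = V³ (K(V) = V²*V = V³)
X = -1/13818 (X = 1/((6*(-5) + 6)³ + 6) = 1/((-30 + 6)³ + 6) = 1/((-24)³ + 6) = 1/(-13824 + 6) = 1/(-13818) = -1/13818 ≈ -7.2369e-5)
-31 - 500*X = -31 - 500*(-1)/13818 = -31 - 50*(-5/6909) = -31 + 250/6909 = -213929/6909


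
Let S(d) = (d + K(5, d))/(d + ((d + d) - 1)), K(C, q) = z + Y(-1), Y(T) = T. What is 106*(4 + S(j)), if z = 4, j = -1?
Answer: 371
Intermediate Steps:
K(C, q) = 3 (K(C, q) = 4 - 1 = 3)
S(d) = (3 + d)/(-1 + 3*d) (S(d) = (d + 3)/(d + ((d + d) - 1)) = (3 + d)/(d + (2*d - 1)) = (3 + d)/(d + (-1 + 2*d)) = (3 + d)/(-1 + 3*d))
106*(4 + S(j)) = 106*(4 + (3 - 1)/(-1 + 3*(-1))) = 106*(4 + 2/(-1 - 3)) = 106*(4 + 2/(-4)) = 106*(4 - ¼*2) = 106*(4 - ½) = 106*(7/2) = 371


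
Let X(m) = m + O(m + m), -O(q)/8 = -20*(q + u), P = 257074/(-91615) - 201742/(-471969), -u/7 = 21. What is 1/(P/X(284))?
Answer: -731222168740785/25712091344 ≈ -28439.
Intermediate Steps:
u = -147 (u = -7*21 = -147)
P = -102848365376/43239439935 (P = 257074*(-1/91615) - 201742*(-1/471969) = -257074/91615 + 201742/471969 = -102848365376/43239439935 ≈ -2.3786)
O(q) = -23520 + 160*q (O(q) = -(-160)*(q - 147) = -(-160)*(-147 + q) = -8*(2940 - 20*q) = -23520 + 160*q)
X(m) = -23520 + 321*m (X(m) = m + (-23520 + 160*(m + m)) = m + (-23520 + 160*(2*m)) = m + (-23520 + 320*m) = -23520 + 321*m)
1/(P/X(284)) = 1/(-102848365376/(43239439935*(-23520 + 321*284))) = 1/(-102848365376/(43239439935*(-23520 + 91164))) = 1/(-102848365376/43239439935/67644) = 1/(-102848365376/43239439935*1/67644) = 1/(-25712091344/731222168740785) = -731222168740785/25712091344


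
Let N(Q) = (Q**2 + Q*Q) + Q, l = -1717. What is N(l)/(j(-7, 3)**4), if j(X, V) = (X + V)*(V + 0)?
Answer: 5894461/20736 ≈ 284.26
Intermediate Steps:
j(X, V) = V*(V + X) (j(X, V) = (V + X)*V = V*(V + X))
N(Q) = Q + 2*Q**2 (N(Q) = (Q**2 + Q**2) + Q = 2*Q**2 + Q = Q + 2*Q**2)
N(l)/(j(-7, 3)**4) = (-1717*(1 + 2*(-1717)))/((3*(3 - 7))**4) = (-1717*(1 - 3434))/((3*(-4))**4) = (-1717*(-3433))/((-12)**4) = 5894461/20736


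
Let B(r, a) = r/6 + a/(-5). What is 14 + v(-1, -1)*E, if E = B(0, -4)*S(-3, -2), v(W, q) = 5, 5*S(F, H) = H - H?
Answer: 14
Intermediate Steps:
S(F, H) = 0 (S(F, H) = (H - H)/5 = (⅕)*0 = 0)
B(r, a) = -a/5 + r/6 (B(r, a) = r*(⅙) + a*(-⅕) = r/6 - a/5 = -a/5 + r/6)
E = 0 (E = (-⅕*(-4) + (⅙)*0)*0 = (⅘ + 0)*0 = (⅘)*0 = 0)
14 + v(-1, -1)*E = 14 + 5*0 = 14 + 0 = 14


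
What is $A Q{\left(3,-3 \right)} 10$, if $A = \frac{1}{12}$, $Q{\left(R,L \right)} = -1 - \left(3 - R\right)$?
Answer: $- \frac{5}{6} \approx -0.83333$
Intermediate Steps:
$Q{\left(R,L \right)} = -4 + R$ ($Q{\left(R,L \right)} = -1 + \left(-3 + R\right) = -4 + R$)
$A = \frac{1}{12} \approx 0.083333$
$A Q{\left(3,-3 \right)} 10 = \frac{-4 + 3}{12} \cdot 10 = \frac{1}{12} \left(-1\right) 10 = \left(- \frac{1}{12}\right) 10 = - \frac{5}{6}$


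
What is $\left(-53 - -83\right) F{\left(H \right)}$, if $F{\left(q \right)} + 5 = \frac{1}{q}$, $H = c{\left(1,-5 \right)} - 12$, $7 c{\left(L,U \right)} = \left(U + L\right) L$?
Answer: $- \frac{6705}{44} \approx -152.39$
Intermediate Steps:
$c{\left(L,U \right)} = \frac{L \left(L + U\right)}{7}$ ($c{\left(L,U \right)} = \frac{\left(U + L\right) L}{7} = \frac{\left(L + U\right) L}{7} = \frac{L \left(L + U\right)}{7}$)
$H = - \frac{88}{7}$ ($H = \frac{1}{7} \cdot 1 \left(1 - 5\right) - 12 = \frac{1}{7} \cdot 1 \left(-4\right) - 12 = - \frac{4}{7} - 12 = - \frac{88}{7} \approx -12.571$)
$F{\left(q \right)} = -5 + \frac{1}{q}$
$\left(-53 - -83\right) F{\left(H \right)} = \left(-53 - -83\right) \left(-5 + \frac{1}{- \frac{88}{7}}\right) = \left(-53 + 83\right) \left(-5 - \frac{7}{88}\right) = 30 \left(- \frac{447}{88}\right) = - \frac{6705}{44}$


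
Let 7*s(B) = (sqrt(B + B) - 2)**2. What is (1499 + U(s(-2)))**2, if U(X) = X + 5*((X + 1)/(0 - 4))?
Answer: 1758711905/784 + 5991*I/7 ≈ 2.2433e+6 + 855.86*I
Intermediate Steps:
s(B) = (-2 + sqrt(2)*sqrt(B))**2/7 (s(B) = (sqrt(B + B) - 2)**2/7 = (sqrt(2*B) - 2)**2/7 = (sqrt(2)*sqrt(B) - 2)**2/7 = (-2 + sqrt(2)*sqrt(B))**2/7)
U(X) = -5/4 - X/4 (U(X) = X + 5*((1 + X)/(-4)) = X + 5*((1 + X)*(-1/4)) = X + 5*(-1/4 - X/4) = X + (-5/4 - 5*X/4) = -5/4 - X/4)
(1499 + U(s(-2)))**2 = (1499 + (-5/4 - (-2 + sqrt(2)*sqrt(-2))**2/28))**2 = (1499 + (-5/4 - (-2 + sqrt(2)*(I*sqrt(2)))**2/28))**2 = (1499 + (-5/4 - (-2 + 2*I)**2/28))**2 = (5991/4 - (-2 + 2*I)**2/28)**2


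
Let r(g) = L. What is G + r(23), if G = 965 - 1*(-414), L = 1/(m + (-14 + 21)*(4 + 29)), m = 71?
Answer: 416459/302 ≈ 1379.0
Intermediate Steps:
L = 1/302 (L = 1/(71 + (-14 + 21)*(4 + 29)) = 1/(71 + 7*33) = 1/(71 + 231) = 1/302 ≈ 0.0033113)
r(g) = 1/302
G = 1379 (G = 965 + 414 = 1379)
G + r(23) = 1379 + 1/302 = 416459/302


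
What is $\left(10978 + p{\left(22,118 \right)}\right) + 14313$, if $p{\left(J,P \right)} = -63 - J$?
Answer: $25206$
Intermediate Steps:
$\left(10978 + p{\left(22,118 \right)}\right) + 14313 = \left(10978 - 85\right) + 14313 = 10893 + 14313 = 25206$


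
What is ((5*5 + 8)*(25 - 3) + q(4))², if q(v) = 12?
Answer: 544644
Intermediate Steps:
((5*5 + 8)*(25 - 3) + q(4))² = ((5*5 + 8)*(25 - 3) + 12)² = ((25 + 8)*22 + 12)² = (33*22 + 12)² = (726 + 12)² = 738² = 544644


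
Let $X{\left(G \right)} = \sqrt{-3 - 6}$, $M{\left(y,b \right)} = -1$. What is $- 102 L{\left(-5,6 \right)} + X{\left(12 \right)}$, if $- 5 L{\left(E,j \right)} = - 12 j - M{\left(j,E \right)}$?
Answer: $- \frac{7242}{5} + 3 i \approx -1448.4 + 3.0 i$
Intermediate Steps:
$L{\left(E,j \right)} = - \frac{1}{5} + \frac{12 j}{5}$ ($L{\left(E,j \right)} = - \frac{- 12 j - -1}{5} = - \frac{- 12 j + 1}{5} = - \frac{1 - 12 j}{5} = - \frac{1}{5} + \frac{12 j}{5}$)
$X{\left(G \right)} = 3 i$ ($X{\left(G \right)} = \sqrt{-9} = 3 i$)
$- 102 L{\left(-5,6 \right)} + X{\left(12 \right)} = - 102 \left(- \frac{1}{5} + \frac{12}{5} \cdot 6\right) + 3 i = - 102 \left(- \frac{1}{5} + \frac{72}{5}\right) + 3 i = \left(-102\right) \frac{71}{5} + 3 i = - \frac{7242}{5} + 3 i$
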